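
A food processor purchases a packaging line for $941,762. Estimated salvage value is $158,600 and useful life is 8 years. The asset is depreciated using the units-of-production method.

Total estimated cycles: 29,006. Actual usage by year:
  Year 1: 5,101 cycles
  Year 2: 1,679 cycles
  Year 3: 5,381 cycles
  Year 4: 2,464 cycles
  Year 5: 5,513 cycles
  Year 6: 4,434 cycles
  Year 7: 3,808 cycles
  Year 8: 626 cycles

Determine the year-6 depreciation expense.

Depreciable base = $941,762 − $158,600 = $783,162.
Rate = $783,162 / 29,006 cycles = $27 per cycle.
Year 1: 5,101 × $27 = $137,727. Book value $804,035.
Year 2: 1,679 × $27 = $45,333. Book value $758,702.
Year 3: 5,381 × $27 = $145,287. Book value $613,415.
Year 4: 2,464 × $27 = $66,528. Book value $546,887.
Year 5: 5,513 × $27 = $148,851. Book value $398,036.
Year 6: 4,434 × $27 = $119,718. Book value $278,318.

$119,718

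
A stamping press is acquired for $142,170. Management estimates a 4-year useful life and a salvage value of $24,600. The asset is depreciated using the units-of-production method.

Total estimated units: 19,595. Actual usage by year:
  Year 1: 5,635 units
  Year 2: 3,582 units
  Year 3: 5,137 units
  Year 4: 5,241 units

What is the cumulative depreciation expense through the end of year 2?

$55,302

Depreciable base = $142,170 − $24,600 = $117,570.
Rate = $117,570 / 19,595 units = $6 per unit.
Year 1: 5,635 × $6 = $33,810. Book value $108,360.
Year 2: 3,582 × $6 = $21,492. Book value $86,868.
Accumulated through year 2 = $142,170 − $86,868 = $55,302.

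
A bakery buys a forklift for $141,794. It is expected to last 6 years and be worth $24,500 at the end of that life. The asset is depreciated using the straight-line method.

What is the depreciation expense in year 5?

$19,549

Depreciable base = $141,794 − $24,500 = $117,294.
Annual expense = $117,294 / 6 = $19,549.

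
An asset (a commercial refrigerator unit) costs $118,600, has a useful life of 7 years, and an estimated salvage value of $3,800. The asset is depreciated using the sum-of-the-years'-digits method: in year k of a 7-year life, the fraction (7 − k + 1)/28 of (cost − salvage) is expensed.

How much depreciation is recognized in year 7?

Depreciable base = $118,600 − $3,800 = $114,800.
Sum of the years' digits = 7+6+5+4+3+2+1 = 28.
Year 1: $114,800 × 7/28 = $28,700. Book value $89,900.
Year 2: $114,800 × 6/28 = $24,600. Book value $65,300.
Year 3: $114,800 × 5/28 = $20,500. Book value $44,800.
Year 4: $114,800 × 4/28 = $16,400. Book value $28,400.
Year 5: $114,800 × 3/28 = $12,300. Book value $16,100.
Year 6: $114,800 × 2/28 = $8,200. Book value $7,900.
Year 7: $114,800 × 1/28 = $4,100. Book value $3,800.

$4,100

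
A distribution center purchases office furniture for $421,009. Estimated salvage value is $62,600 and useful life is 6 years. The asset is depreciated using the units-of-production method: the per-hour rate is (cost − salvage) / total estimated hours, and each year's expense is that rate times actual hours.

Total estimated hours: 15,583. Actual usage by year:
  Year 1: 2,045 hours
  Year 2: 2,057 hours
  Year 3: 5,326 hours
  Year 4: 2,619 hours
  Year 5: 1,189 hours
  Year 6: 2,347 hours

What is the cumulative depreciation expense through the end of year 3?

$216,844

Depreciable base = $421,009 − $62,600 = $358,409.
Rate = $358,409 / 15,583 hours = $23 per hour.
Year 1: 2,045 × $23 = $47,035. Book value $373,974.
Year 2: 2,057 × $23 = $47,311. Book value $326,663.
Year 3: 5,326 × $23 = $122,498. Book value $204,165.
Accumulated through year 3 = $421,009 − $204,165 = $216,844.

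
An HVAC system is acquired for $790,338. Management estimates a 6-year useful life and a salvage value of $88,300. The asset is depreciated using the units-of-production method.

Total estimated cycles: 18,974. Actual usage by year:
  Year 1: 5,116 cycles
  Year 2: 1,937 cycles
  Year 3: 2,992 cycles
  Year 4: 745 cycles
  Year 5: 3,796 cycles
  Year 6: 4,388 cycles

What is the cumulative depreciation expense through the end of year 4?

Depreciable base = $790,338 − $88,300 = $702,038.
Rate = $702,038 / 18,974 cycles = $37 per cycle.
Year 1: 5,116 × $37 = $189,292. Book value $601,046.
Year 2: 1,937 × $37 = $71,669. Book value $529,377.
Year 3: 2,992 × $37 = $110,704. Book value $418,673.
Year 4: 745 × $37 = $27,565. Book value $391,108.
Accumulated through year 4 = $790,338 − $391,108 = $399,230.

$399,230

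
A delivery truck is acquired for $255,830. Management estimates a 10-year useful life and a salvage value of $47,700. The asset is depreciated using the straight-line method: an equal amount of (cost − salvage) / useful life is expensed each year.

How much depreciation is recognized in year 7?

$20,813

Depreciable base = $255,830 − $47,700 = $208,130.
Annual expense = $208,130 / 10 = $20,813.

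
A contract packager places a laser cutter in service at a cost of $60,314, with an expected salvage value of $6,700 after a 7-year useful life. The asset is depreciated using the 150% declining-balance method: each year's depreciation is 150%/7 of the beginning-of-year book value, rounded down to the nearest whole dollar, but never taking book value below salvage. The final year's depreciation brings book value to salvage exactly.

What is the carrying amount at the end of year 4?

$22,988

Depreciable base = $60,314 − $6,700 = $53,614.
Year 1: ⌊$60,314 × 150%/7⌋ = $12,924. Book value $47,390.
Year 2: ⌊$47,390 × 150%/7⌋ = $10,155. Book value $37,235.
Year 3: ⌊$37,235 × 150%/7⌋ = $7,978. Book value $29,257.
Year 4: ⌊$29,257 × 150%/7⌋ = $6,269. Book value $22,988.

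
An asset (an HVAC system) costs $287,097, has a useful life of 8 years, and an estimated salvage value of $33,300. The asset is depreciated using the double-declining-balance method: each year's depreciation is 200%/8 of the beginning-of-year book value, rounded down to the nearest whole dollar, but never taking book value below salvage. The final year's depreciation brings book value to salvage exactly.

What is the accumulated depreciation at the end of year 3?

Depreciable base = $287,097 − $33,300 = $253,797.
Year 1: ⌊$287,097 × 200%/8⌋ = $71,774. Book value $215,323.
Year 2: ⌊$215,323 × 200%/8⌋ = $53,830. Book value $161,493.
Year 3: ⌊$161,493 × 200%/8⌋ = $40,373. Book value $121,120.
Accumulated through year 3 = $287,097 − $121,120 = $165,977.

$165,977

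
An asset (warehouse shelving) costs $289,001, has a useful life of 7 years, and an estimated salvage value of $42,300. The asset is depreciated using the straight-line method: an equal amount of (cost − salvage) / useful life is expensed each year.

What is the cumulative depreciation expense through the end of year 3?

$105,729

Depreciable base = $289,001 − $42,300 = $246,701.
Annual expense = $246,701 / 7 = $35,243.
End of year 1: book value $253,758.
End of year 2: book value $218,515.
End of year 3: book value $183,272.
Accumulated through year 3 = $289,001 − $183,272 = $105,729.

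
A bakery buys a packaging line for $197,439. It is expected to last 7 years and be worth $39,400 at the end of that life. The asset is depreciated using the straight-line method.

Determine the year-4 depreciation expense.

Depreciable base = $197,439 − $39,400 = $158,039.
Annual expense = $158,039 / 7 = $22,577.

$22,577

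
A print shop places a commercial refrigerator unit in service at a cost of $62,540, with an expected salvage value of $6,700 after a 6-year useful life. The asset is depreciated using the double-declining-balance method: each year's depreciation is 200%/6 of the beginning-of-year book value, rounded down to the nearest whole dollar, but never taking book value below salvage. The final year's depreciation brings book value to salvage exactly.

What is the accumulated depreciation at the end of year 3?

Depreciable base = $62,540 − $6,700 = $55,840.
Year 1: ⌊$62,540 × 200%/6⌋ = $20,846. Book value $41,694.
Year 2: ⌊$41,694 × 200%/6⌋ = $13,898. Book value $27,796.
Year 3: ⌊$27,796 × 200%/6⌋ = $9,265. Book value $18,531.
Accumulated through year 3 = $62,540 − $18,531 = $44,009.

$44,009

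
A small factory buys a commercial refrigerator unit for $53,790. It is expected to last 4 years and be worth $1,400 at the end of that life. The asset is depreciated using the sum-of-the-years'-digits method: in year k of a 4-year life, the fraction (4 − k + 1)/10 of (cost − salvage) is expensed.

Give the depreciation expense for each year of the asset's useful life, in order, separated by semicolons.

$20,956; $15,717; $10,478; $5,239

Depreciable base = $53,790 − $1,400 = $52,390.
Sum of the years' digits = 4+3+2+1 = 10.
Year 1: $52,390 × 4/10 = $20,956. Book value $32,834.
Year 2: $52,390 × 3/10 = $15,717. Book value $17,117.
Year 3: $52,390 × 2/10 = $10,478. Book value $6,639.
Year 4: $52,390 × 1/10 = $5,239. Book value $1,400.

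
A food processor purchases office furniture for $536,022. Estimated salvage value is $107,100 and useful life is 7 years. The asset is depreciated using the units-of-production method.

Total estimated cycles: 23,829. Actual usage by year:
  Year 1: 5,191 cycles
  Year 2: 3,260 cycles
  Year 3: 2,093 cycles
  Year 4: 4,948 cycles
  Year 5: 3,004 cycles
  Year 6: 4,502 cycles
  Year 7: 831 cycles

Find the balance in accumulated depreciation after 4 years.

$278,856

Depreciable base = $536,022 − $107,100 = $428,922.
Rate = $428,922 / 23,829 cycles = $18 per cycle.
Year 1: 5,191 × $18 = $93,438. Book value $442,584.
Year 2: 3,260 × $18 = $58,680. Book value $383,904.
Year 3: 2,093 × $18 = $37,674. Book value $346,230.
Year 4: 4,948 × $18 = $89,064. Book value $257,166.
Accumulated through year 4 = $536,022 − $257,166 = $278,856.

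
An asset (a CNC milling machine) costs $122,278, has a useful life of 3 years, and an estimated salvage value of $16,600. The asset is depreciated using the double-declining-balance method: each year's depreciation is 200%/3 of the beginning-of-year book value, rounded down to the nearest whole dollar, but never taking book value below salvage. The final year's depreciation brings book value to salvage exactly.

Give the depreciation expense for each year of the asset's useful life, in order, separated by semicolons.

Depreciable base = $122,278 − $16,600 = $105,678.
Year 1: ⌊$122,278 × 200%/3⌋ = $81,518. Book value $40,760.
Year 2: ⌊$40,760 × 200%/3⌋ = $27,173, capped at $24,160. Book value $16,600.
Year 3 (final): $16,600 − $16,600 = $0. Book value $16,600.

$81,518; $24,160; $0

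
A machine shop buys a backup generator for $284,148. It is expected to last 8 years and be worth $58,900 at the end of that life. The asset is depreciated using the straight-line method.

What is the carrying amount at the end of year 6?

Depreciable base = $284,148 − $58,900 = $225,248.
Annual expense = $225,248 / 8 = $28,156.
End of year 1: book value $255,992.
End of year 2: book value $227,836.
End of year 3: book value $199,680.
End of year 4: book value $171,524.
End of year 5: book value $143,368.
End of year 6: book value $115,212.

$115,212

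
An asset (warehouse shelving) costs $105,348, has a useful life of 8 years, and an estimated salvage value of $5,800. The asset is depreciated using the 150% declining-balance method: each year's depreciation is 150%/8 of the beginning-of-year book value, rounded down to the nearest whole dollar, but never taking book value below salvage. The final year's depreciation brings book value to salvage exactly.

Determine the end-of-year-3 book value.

Depreciable base = $105,348 − $5,800 = $99,548.
Year 1: ⌊$105,348 × 150%/8⌋ = $19,752. Book value $85,596.
Year 2: ⌊$85,596 × 150%/8⌋ = $16,049. Book value $69,547.
Year 3: ⌊$69,547 × 150%/8⌋ = $13,040. Book value $56,507.

$56,507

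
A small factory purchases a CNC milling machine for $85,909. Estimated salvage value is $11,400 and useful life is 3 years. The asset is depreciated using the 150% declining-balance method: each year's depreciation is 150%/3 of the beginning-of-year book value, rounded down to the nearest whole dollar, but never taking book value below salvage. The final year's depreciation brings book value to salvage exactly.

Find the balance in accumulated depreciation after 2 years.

$64,431

Depreciable base = $85,909 − $11,400 = $74,509.
Year 1: ⌊$85,909 × 150%/3⌋ = $42,954. Book value $42,955.
Year 2: ⌊$42,955 × 150%/3⌋ = $21,477. Book value $21,478.
Accumulated through year 2 = $85,909 − $21,478 = $64,431.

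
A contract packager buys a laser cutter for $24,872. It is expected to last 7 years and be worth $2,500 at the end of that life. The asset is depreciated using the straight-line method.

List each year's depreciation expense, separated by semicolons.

$3,196; $3,196; $3,196; $3,196; $3,196; $3,196; $3,196

Depreciable base = $24,872 − $2,500 = $22,372.
Annual expense = $22,372 / 7 = $3,196.
End of year 1: book value $21,676.
End of year 2: book value $18,480.
End of year 3: book value $15,284.
End of year 4: book value $12,088.
End of year 5: book value $8,892.
End of year 6: book value $5,696.
End of year 7: book value $2,500.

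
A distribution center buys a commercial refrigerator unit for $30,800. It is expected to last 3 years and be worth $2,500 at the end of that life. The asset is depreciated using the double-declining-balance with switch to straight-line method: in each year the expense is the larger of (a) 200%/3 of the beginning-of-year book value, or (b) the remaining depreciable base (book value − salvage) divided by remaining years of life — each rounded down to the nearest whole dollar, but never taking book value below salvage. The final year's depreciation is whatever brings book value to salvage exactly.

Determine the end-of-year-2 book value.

$3,423

Depreciable base = $30,800 − $2,500 = $28,300.
Year 1: DB = ⌊$30,800 × 200%/3⌋ = $20,533; SL = ⌊$28,300/3⌋ = $9,433 → take DB $20,533. Book value $10,267.
Year 2: DB = ⌊$10,267 × 200%/3⌋ = $6,844; SL = ⌊$7,767/2⌋ = $3,883 → take DB $6,844. Book value $3,423.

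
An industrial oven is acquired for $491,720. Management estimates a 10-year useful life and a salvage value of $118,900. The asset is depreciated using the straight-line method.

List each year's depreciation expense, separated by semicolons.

$37,282; $37,282; $37,282; $37,282; $37,282; $37,282; $37,282; $37,282; $37,282; $37,282

Depreciable base = $491,720 − $118,900 = $372,820.
Annual expense = $372,820 / 10 = $37,282.
End of year 1: book value $454,438.
End of year 2: book value $417,156.
End of year 3: book value $379,874.
End of year 4: book value $342,592.
End of year 5: book value $305,310.
End of year 6: book value $268,028.
End of year 7: book value $230,746.
End of year 8: book value $193,464.
End of year 9: book value $156,182.
End of year 10: book value $118,900.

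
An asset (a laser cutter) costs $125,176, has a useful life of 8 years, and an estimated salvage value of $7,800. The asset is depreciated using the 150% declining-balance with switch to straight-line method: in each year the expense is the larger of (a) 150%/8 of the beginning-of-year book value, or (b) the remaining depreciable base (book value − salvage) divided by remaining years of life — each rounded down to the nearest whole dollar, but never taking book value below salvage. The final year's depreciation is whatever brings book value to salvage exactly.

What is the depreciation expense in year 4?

$12,589

Depreciable base = $125,176 − $7,800 = $117,376.
Year 1: DB = ⌊$125,176 × 150%/8⌋ = $23,470; SL = ⌊$117,376/8⌋ = $14,672 → take DB $23,470. Book value $101,706.
Year 2: DB = ⌊$101,706 × 150%/8⌋ = $19,069; SL = ⌊$93,906/7⌋ = $13,415 → take DB $19,069. Book value $82,637.
Year 3: DB = ⌊$82,637 × 150%/8⌋ = $15,494; SL = ⌊$74,837/6⌋ = $12,472 → take DB $15,494. Book value $67,143.
Year 4: DB = ⌊$67,143 × 150%/8⌋ = $12,589; SL = ⌊$59,343/5⌋ = $11,868 → take DB $12,589. Book value $54,554.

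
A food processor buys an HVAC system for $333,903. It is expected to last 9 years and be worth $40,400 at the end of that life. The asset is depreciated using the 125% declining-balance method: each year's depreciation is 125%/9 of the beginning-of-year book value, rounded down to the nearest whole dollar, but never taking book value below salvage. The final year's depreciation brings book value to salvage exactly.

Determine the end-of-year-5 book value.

Depreciable base = $333,903 − $40,400 = $293,503.
Year 1: ⌊$333,903 × 125%/9⌋ = $46,375. Book value $287,528.
Year 2: ⌊$287,528 × 125%/9⌋ = $39,934. Book value $247,594.
Year 3: ⌊$247,594 × 125%/9⌋ = $34,388. Book value $213,206.
Year 4: ⌊$213,206 × 125%/9⌋ = $29,611. Book value $183,595.
Year 5: ⌊$183,595 × 125%/9⌋ = $25,499. Book value $158,096.

$158,096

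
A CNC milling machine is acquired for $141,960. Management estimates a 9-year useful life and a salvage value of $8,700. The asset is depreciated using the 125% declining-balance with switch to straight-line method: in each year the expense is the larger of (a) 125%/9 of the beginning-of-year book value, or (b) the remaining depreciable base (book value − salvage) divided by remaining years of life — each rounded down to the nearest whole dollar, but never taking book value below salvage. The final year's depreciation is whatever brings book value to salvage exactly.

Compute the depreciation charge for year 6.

$13,658

Depreciable base = $141,960 − $8,700 = $133,260.
Year 1: DB = ⌊$141,960 × 125%/9⌋ = $19,716; SL = ⌊$133,260/9⌋ = $14,806 → take DB $19,716. Book value $122,244.
Year 2: DB = ⌊$122,244 × 125%/9⌋ = $16,978; SL = ⌊$113,544/8⌋ = $14,193 → take DB $16,978. Book value $105,266.
Year 3: DB = ⌊$105,266 × 125%/9⌋ = $14,620; SL = ⌊$96,566/7⌋ = $13,795 → take DB $14,620. Book value $90,646.
Year 4: DB = ⌊$90,646 × 125%/9⌋ = $12,589; SL = ⌊$81,946/6⌋ = $13,657 → take SL $13,657. Book value $76,989.
Year 5: DB = ⌊$76,989 × 125%/9⌋ = $10,692; SL = ⌊$68,289/5⌋ = $13,657 → take SL $13,657. Book value $63,332.
Year 6: DB = ⌊$63,332 × 125%/9⌋ = $8,796; SL = ⌊$54,632/4⌋ = $13,658 → take SL $13,658. Book value $49,674.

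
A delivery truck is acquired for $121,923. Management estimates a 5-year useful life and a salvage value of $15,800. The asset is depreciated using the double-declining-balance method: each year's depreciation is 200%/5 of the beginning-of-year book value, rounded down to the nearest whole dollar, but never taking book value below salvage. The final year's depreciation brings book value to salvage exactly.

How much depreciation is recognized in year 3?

Depreciable base = $121,923 − $15,800 = $106,123.
Year 1: ⌊$121,923 × 200%/5⌋ = $48,769. Book value $73,154.
Year 2: ⌊$73,154 × 200%/5⌋ = $29,261. Book value $43,893.
Year 3: ⌊$43,893 × 200%/5⌋ = $17,557. Book value $26,336.

$17,557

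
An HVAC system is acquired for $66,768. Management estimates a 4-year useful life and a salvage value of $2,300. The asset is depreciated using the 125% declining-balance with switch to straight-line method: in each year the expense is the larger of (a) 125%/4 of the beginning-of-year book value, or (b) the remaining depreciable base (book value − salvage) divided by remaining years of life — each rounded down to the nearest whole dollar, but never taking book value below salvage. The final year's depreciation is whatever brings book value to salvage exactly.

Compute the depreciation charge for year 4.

$14,535

Depreciable base = $66,768 − $2,300 = $64,468.
Year 1: DB = ⌊$66,768 × 125%/4⌋ = $20,865; SL = ⌊$64,468/4⌋ = $16,117 → take DB $20,865. Book value $45,903.
Year 2: DB = ⌊$45,903 × 125%/4⌋ = $14,344; SL = ⌊$43,603/3⌋ = $14,534 → take SL $14,534. Book value $31,369.
Year 3: DB = ⌊$31,369 × 125%/4⌋ = $9,802; SL = ⌊$29,069/2⌋ = $14,534 → take SL $14,534. Book value $16,835.
Year 4 (final): $16,835 − $2,300 = $14,535. Book value $2,300.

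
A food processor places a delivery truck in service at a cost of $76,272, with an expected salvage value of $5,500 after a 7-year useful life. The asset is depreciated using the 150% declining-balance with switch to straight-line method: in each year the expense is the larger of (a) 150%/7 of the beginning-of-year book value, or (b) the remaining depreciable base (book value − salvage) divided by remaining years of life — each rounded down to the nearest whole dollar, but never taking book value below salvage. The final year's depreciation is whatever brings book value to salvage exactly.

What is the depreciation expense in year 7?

$7,857

Depreciable base = $76,272 − $5,500 = $70,772.
Year 1: DB = ⌊$76,272 × 150%/7⌋ = $16,344; SL = ⌊$70,772/7⌋ = $10,110 → take DB $16,344. Book value $59,928.
Year 2: DB = ⌊$59,928 × 150%/7⌋ = $12,841; SL = ⌊$54,428/6⌋ = $9,071 → take DB $12,841. Book value $47,087.
Year 3: DB = ⌊$47,087 × 150%/7⌋ = $10,090; SL = ⌊$41,587/5⌋ = $8,317 → take DB $10,090. Book value $36,997.
Year 4: DB = ⌊$36,997 × 150%/7⌋ = $7,927; SL = ⌊$31,497/4⌋ = $7,874 → take DB $7,927. Book value $29,070.
Year 5: DB = ⌊$29,070 × 150%/7⌋ = $6,229; SL = ⌊$23,570/3⌋ = $7,856 → take SL $7,856. Book value $21,214.
Year 6: DB = ⌊$21,214 × 150%/7⌋ = $4,545; SL = ⌊$15,714/2⌋ = $7,857 → take SL $7,857. Book value $13,357.
Year 7 (final): $13,357 − $5,500 = $7,857. Book value $5,500.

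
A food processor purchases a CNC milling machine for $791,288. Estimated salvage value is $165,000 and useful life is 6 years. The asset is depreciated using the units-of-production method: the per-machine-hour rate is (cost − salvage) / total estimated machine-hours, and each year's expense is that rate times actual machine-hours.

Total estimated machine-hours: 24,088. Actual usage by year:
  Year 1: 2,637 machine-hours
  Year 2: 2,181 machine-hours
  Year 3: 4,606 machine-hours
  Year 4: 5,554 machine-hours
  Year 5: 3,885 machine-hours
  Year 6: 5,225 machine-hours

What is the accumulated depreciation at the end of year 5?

Depreciable base = $791,288 − $165,000 = $626,288.
Rate = $626,288 / 24,088 machine-hours = $26 per machine-hour.
Year 1: 2,637 × $26 = $68,562. Book value $722,726.
Year 2: 2,181 × $26 = $56,706. Book value $666,020.
Year 3: 4,606 × $26 = $119,756. Book value $546,264.
Year 4: 5,554 × $26 = $144,404. Book value $401,860.
Year 5: 3,885 × $26 = $101,010. Book value $300,850.
Accumulated through year 5 = $791,288 − $300,850 = $490,438.

$490,438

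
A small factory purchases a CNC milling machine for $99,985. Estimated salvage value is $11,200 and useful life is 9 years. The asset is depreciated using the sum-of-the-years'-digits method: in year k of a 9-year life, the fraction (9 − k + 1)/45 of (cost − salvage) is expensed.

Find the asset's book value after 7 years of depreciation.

Depreciable base = $99,985 − $11,200 = $88,785.
Sum of the years' digits = 9+8+7+6+5+4+3+2+1 = 45.
Year 1: $88,785 × 9/45 = $17,757. Book value $82,228.
Year 2: $88,785 × 8/45 = $15,784. Book value $66,444.
Year 3: $88,785 × 7/45 = $13,811. Book value $52,633.
Year 4: $88,785 × 6/45 = $11,838. Book value $40,795.
Year 5: $88,785 × 5/45 = $9,865. Book value $30,930.
Year 6: $88,785 × 4/45 = $7,892. Book value $23,038.
Year 7: $88,785 × 3/45 = $5,919. Book value $17,119.

$17,119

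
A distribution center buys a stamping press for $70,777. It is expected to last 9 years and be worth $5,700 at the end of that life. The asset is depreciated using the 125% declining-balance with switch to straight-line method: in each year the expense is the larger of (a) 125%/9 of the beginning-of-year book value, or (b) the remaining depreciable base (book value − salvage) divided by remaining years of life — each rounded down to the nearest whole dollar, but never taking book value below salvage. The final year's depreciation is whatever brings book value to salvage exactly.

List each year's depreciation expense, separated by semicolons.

Depreciable base = $70,777 − $5,700 = $65,077.
Year 1: DB = ⌊$70,777 × 125%/9⌋ = $9,830; SL = ⌊$65,077/9⌋ = $7,230 → take DB $9,830. Book value $60,947.
Year 2: DB = ⌊$60,947 × 125%/9⌋ = $8,464; SL = ⌊$55,247/8⌋ = $6,905 → take DB $8,464. Book value $52,483.
Year 3: DB = ⌊$52,483 × 125%/9⌋ = $7,289; SL = ⌊$46,783/7⌋ = $6,683 → take DB $7,289. Book value $45,194.
Year 4: DB = ⌊$45,194 × 125%/9⌋ = $6,276; SL = ⌊$39,494/6⌋ = $6,582 → take SL $6,582. Book value $38,612.
Year 5: DB = ⌊$38,612 × 125%/9⌋ = $5,362; SL = ⌊$32,912/5⌋ = $6,582 → take SL $6,582. Book value $32,030.
Year 6: DB = ⌊$32,030 × 125%/9⌋ = $4,448; SL = ⌊$26,330/4⌋ = $6,582 → take SL $6,582. Book value $25,448.
Year 7: DB = ⌊$25,448 × 125%/9⌋ = $3,534; SL = ⌊$19,748/3⌋ = $6,582 → take SL $6,582. Book value $18,866.
Year 8: DB = ⌊$18,866 × 125%/9⌋ = $2,620; SL = ⌊$13,166/2⌋ = $6,583 → take SL $6,583. Book value $12,283.
Year 9 (final): $12,283 − $5,700 = $6,583. Book value $5,700.

$9,830; $8,464; $7,289; $6,582; $6,582; $6,582; $6,582; $6,583; $6,583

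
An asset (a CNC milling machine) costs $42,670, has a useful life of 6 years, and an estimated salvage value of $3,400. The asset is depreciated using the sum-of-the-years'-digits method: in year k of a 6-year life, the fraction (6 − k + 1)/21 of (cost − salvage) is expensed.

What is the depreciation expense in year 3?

$7,480

Depreciable base = $42,670 − $3,400 = $39,270.
Sum of the years' digits = 6+5+4+3+2+1 = 21.
Year 1: $39,270 × 6/21 = $11,220. Book value $31,450.
Year 2: $39,270 × 5/21 = $9,350. Book value $22,100.
Year 3: $39,270 × 4/21 = $7,480. Book value $14,620.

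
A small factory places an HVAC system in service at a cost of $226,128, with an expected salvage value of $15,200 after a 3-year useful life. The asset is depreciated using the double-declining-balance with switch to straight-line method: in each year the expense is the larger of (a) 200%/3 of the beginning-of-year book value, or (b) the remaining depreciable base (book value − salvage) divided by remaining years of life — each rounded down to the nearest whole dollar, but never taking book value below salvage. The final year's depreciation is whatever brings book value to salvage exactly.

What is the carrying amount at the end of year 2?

$25,126

Depreciable base = $226,128 − $15,200 = $210,928.
Year 1: DB = ⌊$226,128 × 200%/3⌋ = $150,752; SL = ⌊$210,928/3⌋ = $70,309 → take DB $150,752. Book value $75,376.
Year 2: DB = ⌊$75,376 × 200%/3⌋ = $50,250; SL = ⌊$60,176/2⌋ = $30,088 → take DB $50,250. Book value $25,126.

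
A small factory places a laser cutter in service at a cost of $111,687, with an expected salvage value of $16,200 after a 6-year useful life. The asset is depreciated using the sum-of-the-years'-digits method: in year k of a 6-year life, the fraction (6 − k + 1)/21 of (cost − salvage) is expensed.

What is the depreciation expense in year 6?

Depreciable base = $111,687 − $16,200 = $95,487.
Sum of the years' digits = 6+5+4+3+2+1 = 21.
Year 1: $95,487 × 6/21 = $27,282. Book value $84,405.
Year 2: $95,487 × 5/21 = $22,735. Book value $61,670.
Year 3: $95,487 × 4/21 = $18,188. Book value $43,482.
Year 4: $95,487 × 3/21 = $13,641. Book value $29,841.
Year 5: $95,487 × 2/21 = $9,094. Book value $20,747.
Year 6: $95,487 × 1/21 = $4,547. Book value $16,200.

$4,547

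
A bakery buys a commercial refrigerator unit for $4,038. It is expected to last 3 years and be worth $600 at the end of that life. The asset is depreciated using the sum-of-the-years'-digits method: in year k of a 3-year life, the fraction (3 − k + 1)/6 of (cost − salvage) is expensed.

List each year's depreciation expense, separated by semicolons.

$1,719; $1,146; $573

Depreciable base = $4,038 − $600 = $3,438.
Sum of the years' digits = 3+2+1 = 6.
Year 1: $3,438 × 3/6 = $1,719. Book value $2,319.
Year 2: $3,438 × 2/6 = $1,146. Book value $1,173.
Year 3: $3,438 × 1/6 = $573. Book value $600.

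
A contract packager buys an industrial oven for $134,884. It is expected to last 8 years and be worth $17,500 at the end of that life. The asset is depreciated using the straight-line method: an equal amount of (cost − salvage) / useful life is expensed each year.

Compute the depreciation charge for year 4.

$14,673

Depreciable base = $134,884 − $17,500 = $117,384.
Annual expense = $117,384 / 8 = $14,673.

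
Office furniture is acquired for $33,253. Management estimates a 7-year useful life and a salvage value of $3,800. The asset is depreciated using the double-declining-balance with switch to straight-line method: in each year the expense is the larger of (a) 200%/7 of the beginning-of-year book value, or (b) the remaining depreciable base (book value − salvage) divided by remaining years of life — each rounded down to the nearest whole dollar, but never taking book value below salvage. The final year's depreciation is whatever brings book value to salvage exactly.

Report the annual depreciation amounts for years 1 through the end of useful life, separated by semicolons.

$9,500; $6,786; $4,847; $3,462; $2,473; $1,767; $618

Depreciable base = $33,253 − $3,800 = $29,453.
Year 1: DB = ⌊$33,253 × 200%/7⌋ = $9,500; SL = ⌊$29,453/7⌋ = $4,207 → take DB $9,500. Book value $23,753.
Year 2: DB = ⌊$23,753 × 200%/7⌋ = $6,786; SL = ⌊$19,953/6⌋ = $3,325 → take DB $6,786. Book value $16,967.
Year 3: DB = ⌊$16,967 × 200%/7⌋ = $4,847; SL = ⌊$13,167/5⌋ = $2,633 → take DB $4,847. Book value $12,120.
Year 4: DB = ⌊$12,120 × 200%/7⌋ = $3,462; SL = ⌊$8,320/4⌋ = $2,080 → take DB $3,462. Book value $8,658.
Year 5: DB = ⌊$8,658 × 200%/7⌋ = $2,473; SL = ⌊$4,858/3⌋ = $1,619 → take DB $2,473. Book value $6,185.
Year 6: DB = ⌊$6,185 × 200%/7⌋ = $1,767; SL = ⌊$2,385/2⌋ = $1,192 → take DB $1,767. Book value $4,418.
Year 7 (final): $4,418 − $3,800 = $618. Book value $3,800.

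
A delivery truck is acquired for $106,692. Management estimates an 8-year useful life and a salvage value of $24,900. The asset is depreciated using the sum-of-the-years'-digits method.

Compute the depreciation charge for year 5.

$9,088

Depreciable base = $106,692 − $24,900 = $81,792.
Sum of the years' digits = 8+7+6+5+4+3+2+1 = 36.
Year 1: $81,792 × 8/36 = $18,176. Book value $88,516.
Year 2: $81,792 × 7/36 = $15,904. Book value $72,612.
Year 3: $81,792 × 6/36 = $13,632. Book value $58,980.
Year 4: $81,792 × 5/36 = $11,360. Book value $47,620.
Year 5: $81,792 × 4/36 = $9,088. Book value $38,532.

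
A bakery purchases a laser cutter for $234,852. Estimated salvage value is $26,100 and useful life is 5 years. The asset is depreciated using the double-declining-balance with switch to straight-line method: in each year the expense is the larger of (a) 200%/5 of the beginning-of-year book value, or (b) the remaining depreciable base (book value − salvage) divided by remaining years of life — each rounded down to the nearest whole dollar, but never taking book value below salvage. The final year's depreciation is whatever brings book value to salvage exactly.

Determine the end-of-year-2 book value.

$84,548

Depreciable base = $234,852 − $26,100 = $208,752.
Year 1: DB = ⌊$234,852 × 200%/5⌋ = $93,940; SL = ⌊$208,752/5⌋ = $41,750 → take DB $93,940. Book value $140,912.
Year 2: DB = ⌊$140,912 × 200%/5⌋ = $56,364; SL = ⌊$114,812/4⌋ = $28,703 → take DB $56,364. Book value $84,548.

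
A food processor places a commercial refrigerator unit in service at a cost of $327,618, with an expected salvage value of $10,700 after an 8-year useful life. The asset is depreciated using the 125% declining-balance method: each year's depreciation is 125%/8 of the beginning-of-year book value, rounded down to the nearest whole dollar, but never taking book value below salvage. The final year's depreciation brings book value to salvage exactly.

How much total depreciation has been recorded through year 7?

$227,877

Depreciable base = $327,618 − $10,700 = $316,918.
Year 1: ⌊$327,618 × 125%/8⌋ = $51,190. Book value $276,428.
Year 2: ⌊$276,428 × 125%/8⌋ = $43,191. Book value $233,237.
Year 3: ⌊$233,237 × 125%/8⌋ = $36,443. Book value $196,794.
Year 4: ⌊$196,794 × 125%/8⌋ = $30,749. Book value $166,045.
Year 5: ⌊$166,045 × 125%/8⌋ = $25,944. Book value $140,101.
Year 6: ⌊$140,101 × 125%/8⌋ = $21,890. Book value $118,211.
Year 7: ⌊$118,211 × 125%/8⌋ = $18,470. Book value $99,741.
Accumulated through year 7 = $327,618 − $99,741 = $227,877.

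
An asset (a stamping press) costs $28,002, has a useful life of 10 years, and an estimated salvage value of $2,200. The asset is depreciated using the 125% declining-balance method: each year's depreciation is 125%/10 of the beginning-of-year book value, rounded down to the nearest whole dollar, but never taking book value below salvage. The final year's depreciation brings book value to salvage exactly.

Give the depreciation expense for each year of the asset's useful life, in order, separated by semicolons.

Depreciable base = $28,002 − $2,200 = $25,802.
Year 1: ⌊$28,002 × 125%/10⌋ = $3,500. Book value $24,502.
Year 2: ⌊$24,502 × 125%/10⌋ = $3,062. Book value $21,440.
Year 3: ⌊$21,440 × 125%/10⌋ = $2,680. Book value $18,760.
Year 4: ⌊$18,760 × 125%/10⌋ = $2,345. Book value $16,415.
Year 5: ⌊$16,415 × 125%/10⌋ = $2,051. Book value $14,364.
Year 6: ⌊$14,364 × 125%/10⌋ = $1,795. Book value $12,569.
Year 7: ⌊$12,569 × 125%/10⌋ = $1,571. Book value $10,998.
Year 8: ⌊$10,998 × 125%/10⌋ = $1,374. Book value $9,624.
Year 9: ⌊$9,624 × 125%/10⌋ = $1,203. Book value $8,421.
Year 10 (final): $8,421 − $2,200 = $6,221. Book value $2,200.

$3,500; $3,062; $2,680; $2,345; $2,051; $1,795; $1,571; $1,374; $1,203; $6,221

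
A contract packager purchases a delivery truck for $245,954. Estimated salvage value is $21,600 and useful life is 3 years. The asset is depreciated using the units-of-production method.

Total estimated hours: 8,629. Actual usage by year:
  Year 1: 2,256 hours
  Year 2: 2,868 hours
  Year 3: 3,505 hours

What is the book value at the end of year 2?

Depreciable base = $245,954 − $21,600 = $224,354.
Rate = $224,354 / 8,629 hours = $26 per hour.
Year 1: 2,256 × $26 = $58,656. Book value $187,298.
Year 2: 2,868 × $26 = $74,568. Book value $112,730.

$112,730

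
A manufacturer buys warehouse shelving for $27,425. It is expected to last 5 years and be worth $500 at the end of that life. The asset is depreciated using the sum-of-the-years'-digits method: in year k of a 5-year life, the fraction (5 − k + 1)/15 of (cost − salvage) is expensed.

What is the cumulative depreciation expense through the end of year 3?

Depreciable base = $27,425 − $500 = $26,925.
Sum of the years' digits = 5+4+3+2+1 = 15.
Year 1: $26,925 × 5/15 = $8,975. Book value $18,450.
Year 2: $26,925 × 4/15 = $7,180. Book value $11,270.
Year 3: $26,925 × 3/15 = $5,385. Book value $5,885.
Accumulated through year 3 = $27,425 − $5,885 = $21,540.

$21,540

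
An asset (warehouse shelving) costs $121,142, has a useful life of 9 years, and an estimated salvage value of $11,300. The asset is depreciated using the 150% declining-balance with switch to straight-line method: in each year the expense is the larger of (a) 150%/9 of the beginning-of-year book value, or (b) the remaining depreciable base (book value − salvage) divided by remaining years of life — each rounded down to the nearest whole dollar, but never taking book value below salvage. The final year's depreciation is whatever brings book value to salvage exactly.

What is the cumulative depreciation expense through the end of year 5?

$72,457

Depreciable base = $121,142 − $11,300 = $109,842.
Year 1: DB = ⌊$121,142 × 150%/9⌋ = $20,190; SL = ⌊$109,842/9⌋ = $12,204 → take DB $20,190. Book value $100,952.
Year 2: DB = ⌊$100,952 × 150%/9⌋ = $16,825; SL = ⌊$89,652/8⌋ = $11,206 → take DB $16,825. Book value $84,127.
Year 3: DB = ⌊$84,127 × 150%/9⌋ = $14,021; SL = ⌊$72,827/7⌋ = $10,403 → take DB $14,021. Book value $70,106.
Year 4: DB = ⌊$70,106 × 150%/9⌋ = $11,684; SL = ⌊$58,806/6⌋ = $9,801 → take DB $11,684. Book value $58,422.
Year 5: DB = ⌊$58,422 × 150%/9⌋ = $9,737; SL = ⌊$47,122/5⌋ = $9,424 → take DB $9,737. Book value $48,685.
Accumulated through year 5 = $121,142 − $48,685 = $72,457.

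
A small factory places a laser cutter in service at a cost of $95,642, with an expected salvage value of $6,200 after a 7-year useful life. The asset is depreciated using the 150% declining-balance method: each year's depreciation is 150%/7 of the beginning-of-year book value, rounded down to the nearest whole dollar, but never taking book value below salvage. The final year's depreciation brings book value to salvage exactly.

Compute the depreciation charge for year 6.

Depreciable base = $95,642 − $6,200 = $89,442.
Year 1: ⌊$95,642 × 150%/7⌋ = $20,494. Book value $75,148.
Year 2: ⌊$75,148 × 150%/7⌋ = $16,103. Book value $59,045.
Year 3: ⌊$59,045 × 150%/7⌋ = $12,652. Book value $46,393.
Year 4: ⌊$46,393 × 150%/7⌋ = $9,941. Book value $36,452.
Year 5: ⌊$36,452 × 150%/7⌋ = $7,811. Book value $28,641.
Year 6: ⌊$28,641 × 150%/7⌋ = $6,137. Book value $22,504.

$6,137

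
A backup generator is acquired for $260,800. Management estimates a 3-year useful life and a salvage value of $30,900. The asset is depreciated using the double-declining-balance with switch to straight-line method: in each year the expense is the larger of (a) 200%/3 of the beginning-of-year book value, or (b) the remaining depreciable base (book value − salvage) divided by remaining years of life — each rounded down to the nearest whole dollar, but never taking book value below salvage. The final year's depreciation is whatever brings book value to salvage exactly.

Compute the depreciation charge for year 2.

Depreciable base = $260,800 − $30,900 = $229,900.
Year 1: DB = ⌊$260,800 × 200%/3⌋ = $173,866; SL = ⌊$229,900/3⌋ = $76,633 → take DB $173,866. Book value $86,934.
Year 2: DB = ⌊$86,934 × 200%/3⌋ = $57,956; SL = ⌊$56,034/2⌋ = $28,017 → take DB $57,956, capped at $56,034. Book value $30,900.

$56,034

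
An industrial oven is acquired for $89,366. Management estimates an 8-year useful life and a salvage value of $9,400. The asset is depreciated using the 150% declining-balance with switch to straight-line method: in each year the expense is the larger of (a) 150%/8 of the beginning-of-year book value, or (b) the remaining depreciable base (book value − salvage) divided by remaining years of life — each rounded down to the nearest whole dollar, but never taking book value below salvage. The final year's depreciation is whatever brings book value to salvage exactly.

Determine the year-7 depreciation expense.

Depreciable base = $89,366 − $9,400 = $79,966.
Year 1: DB = ⌊$89,366 × 150%/8⌋ = $16,756; SL = ⌊$79,966/8⌋ = $9,995 → take DB $16,756. Book value $72,610.
Year 2: DB = ⌊$72,610 × 150%/8⌋ = $13,614; SL = ⌊$63,210/7⌋ = $9,030 → take DB $13,614. Book value $58,996.
Year 3: DB = ⌊$58,996 × 150%/8⌋ = $11,061; SL = ⌊$49,596/6⌋ = $8,266 → take DB $11,061. Book value $47,935.
Year 4: DB = ⌊$47,935 × 150%/8⌋ = $8,987; SL = ⌊$38,535/5⌋ = $7,707 → take DB $8,987. Book value $38,948.
Year 5: DB = ⌊$38,948 × 150%/8⌋ = $7,302; SL = ⌊$29,548/4⌋ = $7,387 → take SL $7,387. Book value $31,561.
Year 6: DB = ⌊$31,561 × 150%/8⌋ = $5,917; SL = ⌊$22,161/3⌋ = $7,387 → take SL $7,387. Book value $24,174.
Year 7: DB = ⌊$24,174 × 150%/8⌋ = $4,532; SL = ⌊$14,774/2⌋ = $7,387 → take SL $7,387. Book value $16,787.

$7,387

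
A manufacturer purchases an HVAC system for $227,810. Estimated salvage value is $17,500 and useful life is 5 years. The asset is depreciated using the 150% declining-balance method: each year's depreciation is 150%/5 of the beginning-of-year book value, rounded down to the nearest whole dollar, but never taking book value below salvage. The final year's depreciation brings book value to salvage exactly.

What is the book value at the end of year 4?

$54,698

Depreciable base = $227,810 − $17,500 = $210,310.
Year 1: ⌊$227,810 × 150%/5⌋ = $68,343. Book value $159,467.
Year 2: ⌊$159,467 × 150%/5⌋ = $47,840. Book value $111,627.
Year 3: ⌊$111,627 × 150%/5⌋ = $33,488. Book value $78,139.
Year 4: ⌊$78,139 × 150%/5⌋ = $23,441. Book value $54,698.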